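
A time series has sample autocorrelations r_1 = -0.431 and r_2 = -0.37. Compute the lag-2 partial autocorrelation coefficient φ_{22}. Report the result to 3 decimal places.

φ_{22} = (r_2 − r_1²) / (1 − r_1²)
r_1² = (-0.431)² = 0.185761
Numerator = -0.37 − 0.1858 = -0.5558; denominator = 1 − 0.1858 = 0.8142
φ_{22} = -0.5558 / 0.8142 = -0.683

-0.683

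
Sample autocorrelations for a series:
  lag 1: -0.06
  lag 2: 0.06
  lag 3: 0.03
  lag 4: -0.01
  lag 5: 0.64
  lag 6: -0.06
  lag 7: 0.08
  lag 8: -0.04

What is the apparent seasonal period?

5

The largest autocorrelation is r_5 = 0.64; the remaining lags stay at or below 0.08.
The dominant spike at lag 5 indicates a seasonal period of 5.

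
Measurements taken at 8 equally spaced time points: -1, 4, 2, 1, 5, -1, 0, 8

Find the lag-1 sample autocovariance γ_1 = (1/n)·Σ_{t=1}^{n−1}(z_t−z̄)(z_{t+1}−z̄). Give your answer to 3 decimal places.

-2.977

Mean z̄ = (-1 + 4 + 2 + 1 + 5 − 1 + 0 + 8)/8 = 2.2500
Deviations: -3.2500, 1.7500, -0.2500, -1.2500, 2.7500, -3.2500, -2.2500, 5.7500
Σ_{t=1}^{7}(z_t−z̄)(z_{t+1}−z̄) = -23.8125
γ_1 = -23.8125 / 8 = -2.977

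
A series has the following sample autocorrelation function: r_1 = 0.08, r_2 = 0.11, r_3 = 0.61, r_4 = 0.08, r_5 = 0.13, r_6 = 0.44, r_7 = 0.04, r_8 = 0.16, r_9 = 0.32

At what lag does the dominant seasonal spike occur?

The largest autocorrelation is r_3 = 0.61, with weaker echoes at lags 6 (0.44) and 9 (0.32); the remaining lags stay at or below 0.16.
The dominant spike at lag 3 indicates a seasonal period of 3.

3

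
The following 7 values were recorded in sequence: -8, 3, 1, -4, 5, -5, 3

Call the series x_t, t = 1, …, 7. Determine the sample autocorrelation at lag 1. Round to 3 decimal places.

Mean x̄ = (-8 + 3 + 1 − 4 + 5 − 5 + 3)/7 = -0.7143
Deviations from mean: -7.2857, 3.7143, 1.7143, -3.2857, 5.7143, -4.2857, 3.7143
Numerator Σ_{t=1}^{6}(x_t−x̄)(x_{t+1}−x̄) = -85.5102
Denominator Σ(x_t−x̄)² = 145.4286
r_1 = -85.5102 / 145.4286 = -0.588

-0.588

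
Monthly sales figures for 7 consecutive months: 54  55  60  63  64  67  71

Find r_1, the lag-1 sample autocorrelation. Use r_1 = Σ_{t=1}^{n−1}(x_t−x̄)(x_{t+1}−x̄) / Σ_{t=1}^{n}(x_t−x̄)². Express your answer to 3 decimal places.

0.548

Mean x̄ = (54 + 55 + 60 + 63 + 64 + 67 + 71)/7 = 62.0000
Numerator Σ_{t=1}^{6}(x_t−x̄)(x_{t+1}−x̄) = 125.0000
Denominator Σ(x_t−x̄)² = 228.0000
r_1 = 125.0000 / 228.0000 = 0.548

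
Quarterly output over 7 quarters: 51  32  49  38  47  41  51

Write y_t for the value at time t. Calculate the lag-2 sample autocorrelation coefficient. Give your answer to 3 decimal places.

0.501

Mean ȳ = (51 + 32 + 49 + 38 + 47 + 41 + 51)/7 = 44.1429
Σ(y_t−ȳ)(y_{t+2}−ȳ) = (33.3061) + (74.5918) + (13.8776) + (19.3061) + (19.5918) = 160.6735
Denominator Σ(y_t−ȳ)² = 320.8571
r_2 = 160.6735 / 320.8571 = 0.501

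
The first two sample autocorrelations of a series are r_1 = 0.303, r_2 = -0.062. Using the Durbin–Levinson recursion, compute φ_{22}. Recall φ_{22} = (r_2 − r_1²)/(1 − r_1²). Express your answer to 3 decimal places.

φ_{22} = (r_2 − r_1²) / (1 − r_1²)
r_1² = (0.303)² = 0.091809
Numerator = -0.062 − 0.0918 = -0.1538; denominator = 1 − 0.0918 = 0.9082
φ_{22} = -0.1538 / 0.9082 = -0.169

-0.169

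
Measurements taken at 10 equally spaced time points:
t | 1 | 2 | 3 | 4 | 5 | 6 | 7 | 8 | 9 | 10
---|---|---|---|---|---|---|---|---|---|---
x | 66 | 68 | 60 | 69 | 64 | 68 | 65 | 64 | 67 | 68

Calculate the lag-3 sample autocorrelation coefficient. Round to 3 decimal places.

Mean x̄ = (66 + 68 + 60 + 69 + 64 + 68 + 65 + 64 + 67 + 68)/10 = 65.9000
Σ(x_t−x̄)(x_{t+3}−x̄) = (0.3100) + (-3.9900) + (-12.3900) + (-2.7900) + (3.6100) + (2.3100) + (-1.8900) = -14.8300
Denominator Σ(x_t−x̄)² = 66.9000
r_3 = -14.8300 / 66.9000 = -0.222

-0.222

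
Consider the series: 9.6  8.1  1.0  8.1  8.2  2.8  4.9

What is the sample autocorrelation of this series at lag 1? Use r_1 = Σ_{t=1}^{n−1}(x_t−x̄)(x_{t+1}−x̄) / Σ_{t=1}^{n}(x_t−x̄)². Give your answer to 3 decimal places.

-0.193

Mean x̄ = (9.6 + 8.1 + 1.0 + 8.1 + 8.2 + 2.8 + 4.9)/7 = 6.1000
Deviations from mean: 3.5000, 2.0000, -5.1000, 2.0000, 2.1000, -3.3000, -1.2000
Σ(x_t−x̄)(x_{t+1}−x̄) = (7.0000) + (-10.2000) + (-10.2000) + (4.2000) + (-6.9300) + (3.9600) = -12.1700
Denominator Σ(x_t−x̄)² = 63.0000
r_1 = -12.1700 / 63.0000 = -0.193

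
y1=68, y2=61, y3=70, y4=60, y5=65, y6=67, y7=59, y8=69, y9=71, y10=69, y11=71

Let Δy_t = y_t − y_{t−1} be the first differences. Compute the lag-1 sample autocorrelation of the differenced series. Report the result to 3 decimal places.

-0.644

First differences Δy: -7, 9, -10, 5, 2, -8, 10, 2, -2, 2
Mean of differences = 0.3000
Numerator Σ(Δy_t−Δȳ)(Δy_{t+1}−Δȳ) = -279.4900
Denominator Σ(Δy_t−Δȳ)² = 434.1000
r_1(Δy) = -279.4900 / 434.1000 = -0.644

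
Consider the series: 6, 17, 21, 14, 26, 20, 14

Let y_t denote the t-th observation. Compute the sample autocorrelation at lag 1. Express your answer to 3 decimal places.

-0.078

Mean ȳ = (6 + 17 + 21 + 14 + 26 + 20 + 14)/7 = 16.8571
Deviations from mean: -10.8571, 0.1429, 4.1429, -2.8571, 9.1429, 3.1429, -2.8571
Σ(y_t−ȳ)(y_{t+1}−ȳ) = (-1.5510) + (0.5918) + (-11.8367) + (-26.1224) + (28.7347) + (-8.9796) = -19.1633
Denominator Σ(y_t−ȳ)² = 244.8571
r_1 = -19.1633 / 244.8571 = -0.078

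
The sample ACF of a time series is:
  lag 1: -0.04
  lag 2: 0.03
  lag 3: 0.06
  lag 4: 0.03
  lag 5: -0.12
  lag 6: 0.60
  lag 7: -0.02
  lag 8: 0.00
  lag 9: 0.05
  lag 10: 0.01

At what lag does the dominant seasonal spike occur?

6

The largest autocorrelation is r_6 = 0.60; the remaining lags stay at or below 0.06.
The dominant spike at lag 6 indicates a seasonal period of 6.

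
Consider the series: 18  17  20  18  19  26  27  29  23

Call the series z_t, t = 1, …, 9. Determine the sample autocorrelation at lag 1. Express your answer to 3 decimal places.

0.623

Mean z̄ = (18 + 17 + 20 + 18 + 19 + 26 + 27 + 29 + 23)/9 = 21.8889
Numerator Σ_{t=1}^{8}(z_t−z̄)(z_{t+1}−z̄) = 100.2099
Denominator Σ(z_t−z̄)² = 160.8889
r_1 = 100.2099 / 160.8889 = 0.623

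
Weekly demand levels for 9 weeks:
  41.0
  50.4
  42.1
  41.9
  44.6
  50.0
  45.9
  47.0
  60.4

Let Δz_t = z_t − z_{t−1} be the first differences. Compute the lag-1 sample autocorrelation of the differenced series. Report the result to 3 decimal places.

First differences Δz: 9.4, -8.3, -0.2, 2.7, 5.4, -4.1, 1.1, 13.4
Mean of differences = 2.4250
Numerator Σ(Δz_t−Δz̄)(Δz_{t+1}−Δz̄) = -71.8656
Denominator Σ(Δz_t−Δz̄)² = 344.2750
r_1(Δz) = -71.8656 / 344.2750 = -0.209

-0.209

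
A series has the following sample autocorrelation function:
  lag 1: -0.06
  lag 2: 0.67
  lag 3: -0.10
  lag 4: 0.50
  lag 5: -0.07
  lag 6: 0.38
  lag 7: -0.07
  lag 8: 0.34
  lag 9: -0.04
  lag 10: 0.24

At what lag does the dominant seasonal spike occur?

The largest autocorrelation is r_2 = 0.67, with weaker echoes at lags 4 (0.50), 6 (0.38), 8 (0.34) and 10 (0.24); the remaining lags stay at or below -0.04.
The dominant spike at lag 2 indicates a seasonal period of 2.

2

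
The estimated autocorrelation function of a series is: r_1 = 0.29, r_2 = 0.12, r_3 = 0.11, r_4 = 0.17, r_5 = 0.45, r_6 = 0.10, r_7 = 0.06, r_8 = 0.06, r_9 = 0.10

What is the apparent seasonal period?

The largest autocorrelation is r_5 = 0.45; the remaining lags stay at or below 0.29. The elevated value at lag 1 (0.29), dropping to 0.12 at lag 2, reflects decaying short-term dependence rather than seasonality.
The dominant spike at lag 5 indicates a seasonal period of 5.

5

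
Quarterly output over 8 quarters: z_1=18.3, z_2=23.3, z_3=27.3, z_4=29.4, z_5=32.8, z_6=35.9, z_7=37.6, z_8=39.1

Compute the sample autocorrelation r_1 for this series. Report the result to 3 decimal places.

0.603

Mean z̄ = (18.3 + 23.3 + 27.3 + 29.4 + 32.8 + 35.9 + 37.6 + 39.1)/8 = 30.4625
Deviations from mean: -12.1625, -7.1625, -3.1625, -1.0625, 2.3375, 5.4375, 7.1375, 8.6375
Σ(z_t−z̄)(z_{t+1}−z̄) = (87.1139) + (22.6514) + (3.3602) + (-2.4836) + (12.7102) + (38.8102) + (61.6502) = 223.8123
Denominator Σ(z_t−z̄)² = 370.9388
r_1 = 223.8123 / 370.9388 = 0.603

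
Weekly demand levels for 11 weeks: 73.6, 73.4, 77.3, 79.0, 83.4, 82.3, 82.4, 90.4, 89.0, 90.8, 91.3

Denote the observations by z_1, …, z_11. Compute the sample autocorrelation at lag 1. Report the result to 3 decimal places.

Mean z̄ = (73.6 + 73.4 + 77.3 + 79.0 + 83.4 + 82.3 + 82.4 + 90.4 + 89.0 + 90.8 + 91.3)/11 = 82.9909
Numerator Σ_{t=1}^{10}(z_t−z̄)(z_{t+1}−z̄) = 317.8090
Denominator Σ(z_t−z̄)² = 450.5091
r_1 = 317.8090 / 450.5091 = 0.705

0.705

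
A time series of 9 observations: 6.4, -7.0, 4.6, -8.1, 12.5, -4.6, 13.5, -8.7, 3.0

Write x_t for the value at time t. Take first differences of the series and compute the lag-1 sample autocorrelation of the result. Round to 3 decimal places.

First differences Δx: -13.4, 11.6, -12.7, 20.6, -17.1, 18.1, -22.2, 11.7
Mean of differences = -0.4250
Numerator Σ(Δx_t−Δx̄)(Δx_{t+1}−Δx̄) = -1888.6131
Denominator Σ(Δx_t−Δx̄)² = 2148.0750
r_1(Δx) = -1888.6131 / 2148.0750 = -0.879

-0.879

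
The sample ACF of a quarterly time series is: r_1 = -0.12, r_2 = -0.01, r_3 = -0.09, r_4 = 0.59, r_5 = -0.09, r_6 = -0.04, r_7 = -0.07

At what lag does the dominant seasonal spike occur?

The largest autocorrelation is r_4 = 0.59; the remaining lags stay at or below -0.01.
The dominant spike at lag 4 indicates a seasonal period of 4.

4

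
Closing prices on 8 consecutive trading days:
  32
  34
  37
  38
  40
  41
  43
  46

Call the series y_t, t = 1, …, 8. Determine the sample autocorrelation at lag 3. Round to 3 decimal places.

0.006

Mean ȳ = (32 + 34 + 37 + 38 + 40 + 41 + 43 + 46)/8 = 38.8750
Deviations from mean: -6.8750, -4.8750, -1.8750, -0.8750, 1.1250, 2.1250, 4.1250, 7.1250
Numerator Σ_{t=1}^{5}(y_t−ȳ)(y_{t+3}−ȳ) = 0.9531
Denominator Σ(y_t−ȳ)² = 148.8750
r_3 = 0.9531 / 148.8750 = 0.006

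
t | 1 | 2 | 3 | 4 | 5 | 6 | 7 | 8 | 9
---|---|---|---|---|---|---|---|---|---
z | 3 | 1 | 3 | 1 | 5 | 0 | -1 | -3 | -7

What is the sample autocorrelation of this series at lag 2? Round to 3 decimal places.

0.243

Mean z̄ = (3 + 1 + 3 + 1 + 5 + 0 − 1 − 3 − 7)/9 = 0.2222
Σ(z_t−z̄)(z_{t+2}−z̄) = (7.7160) + (0.6049) + (13.2716) + (-0.1728) + (-5.8395) + (0.7160) + (8.8272) = 25.1235
Denominator Σ(z_t−z̄)² = 103.5556
r_2 = 25.1235 / 103.5556 = 0.243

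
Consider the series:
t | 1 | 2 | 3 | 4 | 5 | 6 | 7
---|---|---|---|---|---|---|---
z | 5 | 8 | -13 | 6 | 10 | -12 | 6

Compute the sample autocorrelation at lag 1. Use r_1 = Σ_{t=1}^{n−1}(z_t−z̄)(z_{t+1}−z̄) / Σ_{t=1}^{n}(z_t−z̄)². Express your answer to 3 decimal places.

Mean z̄ = (5 + 8 − 13 + 6 + 10 − 12 + 6)/7 = 1.4286
Σ(z_t−z̄)(z_{t+1}−z̄) = (23.4694) + (-94.8163) + (-65.9592) + (39.1837) + (-115.1020) + (-61.3878) = -274.6122
Denominator Σ(z_t−z̄)² = 559.7143
r_1 = -274.6122 / 559.7143 = -0.491

-0.491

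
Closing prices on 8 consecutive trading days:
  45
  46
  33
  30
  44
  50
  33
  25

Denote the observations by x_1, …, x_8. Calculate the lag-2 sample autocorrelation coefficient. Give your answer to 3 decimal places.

Mean x̄ = (45 + 46 + 33 + 30 + 44 + 50 + 33 + 25)/8 = 38.2500
Deviations from mean: 6.7500, 7.7500, -5.2500, -8.2500, 5.7500, 11.7500, -5.2500, -13.2500
Σ(x_t−x̄)(x_{t+2}−x̄) = (-35.4375) + (-63.9375) + (-30.1875) + (-96.9375) + (-30.1875) + (-155.6875) = -412.3750
Denominator Σ(x_t−x̄)² = 575.5000
r_2 = -412.3750 / 575.5000 = -0.717

-0.717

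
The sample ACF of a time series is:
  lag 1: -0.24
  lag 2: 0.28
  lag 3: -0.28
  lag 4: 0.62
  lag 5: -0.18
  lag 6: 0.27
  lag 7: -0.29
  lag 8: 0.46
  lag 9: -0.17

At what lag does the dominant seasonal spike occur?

4

The largest autocorrelation is r_4 = 0.62, with a weaker echo at lag 8 (0.46); the remaining lags stay at or below 0.28.
The dominant spike at lag 4 indicates a seasonal period of 4.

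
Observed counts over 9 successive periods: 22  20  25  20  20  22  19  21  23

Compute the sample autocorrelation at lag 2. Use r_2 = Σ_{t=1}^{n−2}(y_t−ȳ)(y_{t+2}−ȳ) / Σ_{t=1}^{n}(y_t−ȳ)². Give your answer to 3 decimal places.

-0.091

Mean ȳ = (22 + 20 + 25 + 20 + 20 + 22 + 19 + 21 + 23)/9 = 21.3333
Numerator Σ_{t=1}^{7}(y_t−ȳ)(y_{t+2}−ȳ) = -2.5556
Denominator Σ(y_t−ȳ)² = 28.0000
r_2 = -2.5556 / 28.0000 = -0.091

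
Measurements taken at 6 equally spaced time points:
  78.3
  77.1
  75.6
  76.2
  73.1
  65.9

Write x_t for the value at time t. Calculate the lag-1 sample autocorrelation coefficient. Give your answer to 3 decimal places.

0.245

Mean x̄ = (78.3 + 77.1 + 75.6 + 76.2 + 73.1 + 65.9)/6 = 74.3667
Deviations from mean: 3.9333, 2.7333, 1.2333, 1.8333, -1.2667, -8.4667
Σ(x_t−x̄)(x_{t+1}−x̄) = (10.7511) + (3.3711) + (2.2611) + (-2.3222) + (10.7244) = 24.7856
Denominator Σ(x_t−x̄)² = 101.1133
r_1 = 24.7856 / 101.1133 = 0.245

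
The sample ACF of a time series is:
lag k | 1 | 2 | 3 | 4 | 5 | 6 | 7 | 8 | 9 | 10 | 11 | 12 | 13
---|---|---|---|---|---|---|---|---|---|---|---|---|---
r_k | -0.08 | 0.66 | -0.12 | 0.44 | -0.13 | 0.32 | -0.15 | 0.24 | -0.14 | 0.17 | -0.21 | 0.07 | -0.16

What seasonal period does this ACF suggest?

2

The largest autocorrelation is r_2 = 0.66, with weaker echoes at lags 4 (0.44), 6 (0.32), 8 (0.24) and 10 (0.17); the remaining lags stay at or below 0.07.
The dominant spike at lag 2 indicates a seasonal period of 2.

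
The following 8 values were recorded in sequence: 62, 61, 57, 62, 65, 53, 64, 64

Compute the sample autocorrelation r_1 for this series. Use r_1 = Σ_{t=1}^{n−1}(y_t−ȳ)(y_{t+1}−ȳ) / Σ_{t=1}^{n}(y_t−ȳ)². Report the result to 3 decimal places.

-0.405

Mean ȳ = (62 + 61 + 57 + 62 + 65 + 53 + 64 + 64)/8 = 61.0000
Deviations from mean: 1.0000, 0.0000, -4.0000, 1.0000, 4.0000, -8.0000, 3.0000, 3.0000
Σ(y_t−ȳ)(y_{t+1}−ȳ) = (0.0000) + (0.0000) + (-4.0000) + (4.0000) + (-32.0000) + (-24.0000) + (9.0000) = -47.0000
Denominator Σ(y_t−ȳ)² = 116.0000
r_1 = -47.0000 / 116.0000 = -0.405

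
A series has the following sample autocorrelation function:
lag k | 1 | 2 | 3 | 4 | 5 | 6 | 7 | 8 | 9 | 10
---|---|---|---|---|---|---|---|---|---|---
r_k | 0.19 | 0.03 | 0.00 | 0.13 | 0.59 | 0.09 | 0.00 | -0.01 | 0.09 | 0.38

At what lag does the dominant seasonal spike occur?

The largest autocorrelation is r_5 = 0.59, with a weaker echo at lag 10 (0.38); the remaining lags stay at or below 0.19.
The dominant spike at lag 5 indicates a seasonal period of 5.

5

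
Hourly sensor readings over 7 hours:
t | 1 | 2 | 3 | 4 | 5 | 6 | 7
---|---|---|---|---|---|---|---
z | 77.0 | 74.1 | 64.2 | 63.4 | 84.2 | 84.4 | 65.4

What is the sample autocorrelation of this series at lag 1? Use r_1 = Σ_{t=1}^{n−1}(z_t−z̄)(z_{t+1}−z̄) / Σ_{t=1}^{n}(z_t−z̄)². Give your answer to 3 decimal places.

Mean z̄ = (77.0 + 74.1 + 64.2 + 63.4 + 84.2 + 84.4 + 65.4)/7 = 73.2429
Deviations from mean: 3.7571, 0.8571, -9.0429, -9.8429, 10.9571, 11.1571, -7.8429
Σ(z_t−z̄)(z_{t+1}−z̄) = (3.2204) + (-7.7510) + (89.0076) + (-107.8496) + (122.2504) + (-87.5039) = 11.3739
Denominator Σ(z_t−z̄)² = 499.5571
r_1 = 11.3739 / 499.5571 = 0.023

0.023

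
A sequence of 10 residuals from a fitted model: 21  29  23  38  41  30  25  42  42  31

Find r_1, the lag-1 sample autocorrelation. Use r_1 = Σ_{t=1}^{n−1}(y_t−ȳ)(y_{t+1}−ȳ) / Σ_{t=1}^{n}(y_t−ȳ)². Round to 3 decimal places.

Mean ȳ = (21 + 29 + 23 + 38 + 41 + 30 + 25 + 42 + 42 + 31)/10 = 32.2000
Numerator Σ_{t=1}^{9}(y_t−ȳ)(y_{t+1}−ȳ) = 73.1600
Denominator Σ(y_t−ȳ)² = 581.6000
r_1 = 73.1600 / 581.6000 = 0.126

0.126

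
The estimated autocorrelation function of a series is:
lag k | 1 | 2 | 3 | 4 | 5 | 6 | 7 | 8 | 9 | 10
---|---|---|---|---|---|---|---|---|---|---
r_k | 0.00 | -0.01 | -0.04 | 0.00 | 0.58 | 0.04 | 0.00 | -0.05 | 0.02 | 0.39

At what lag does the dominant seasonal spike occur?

5

The largest autocorrelation is r_5 = 0.58, with a weaker echo at lag 10 (0.39); the remaining lags stay at or below 0.04.
The dominant spike at lag 5 indicates a seasonal period of 5.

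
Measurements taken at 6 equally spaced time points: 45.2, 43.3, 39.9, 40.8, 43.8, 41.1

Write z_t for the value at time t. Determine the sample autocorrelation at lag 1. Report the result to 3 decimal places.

Mean z̄ = (45.2 + 43.3 + 39.9 + 40.8 + 43.8 + 41.1)/6 = 42.3500
Deviations from mean: 2.8500, 0.9500, -2.4500, -1.5500, 1.4500, -1.2500
Numerator Σ_{t=1}^{5}(z_t−z̄)(z_{t+1}−z̄) = 0.1175
Denominator Σ(z_t−z̄)² = 21.0950
r_1 = 0.1175 / 21.0950 = 0.006

0.006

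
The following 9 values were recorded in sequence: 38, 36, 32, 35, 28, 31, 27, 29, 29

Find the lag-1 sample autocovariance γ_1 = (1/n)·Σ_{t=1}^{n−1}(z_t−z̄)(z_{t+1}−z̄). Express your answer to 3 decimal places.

Mean z̄ = (38 + 36 + 32 + 35 + 28 + 31 + 27 + 29 + 29)/9 = 31.6667
Σ_{t=1}^{8}(z_t−z̄)(z_{t+1}−z̄) = 42.8889
γ_1 = 42.8889 / 9 = 4.765

4.765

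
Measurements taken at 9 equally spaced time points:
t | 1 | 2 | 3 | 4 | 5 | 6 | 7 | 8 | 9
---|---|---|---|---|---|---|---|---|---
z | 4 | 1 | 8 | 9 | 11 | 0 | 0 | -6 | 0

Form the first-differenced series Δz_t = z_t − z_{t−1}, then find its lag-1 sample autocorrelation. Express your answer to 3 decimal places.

-0.290

First differences Δz: -3, 7, 1, 2, -11, 0, -6, 6
Mean of differences = -0.5000
Numerator Σ(Δz_t−Δz̄)(Δz_{t+1}−Δz̄) = -73.7500
Denominator Σ(Δz_t−Δz̄)² = 254.0000
r_1(Δz) = -73.7500 / 254.0000 = -0.290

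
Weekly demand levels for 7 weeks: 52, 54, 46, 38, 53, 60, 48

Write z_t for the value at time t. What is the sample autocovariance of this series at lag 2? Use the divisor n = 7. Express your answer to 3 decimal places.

Mean z̄ = (52 + 54 + 46 + 38 + 53 + 60 + 48)/7 = 50.1429
Deviations: 1.8571, 3.8571, -4.1429, -12.1429, 2.8571, 9.8571, -2.1429
Σ_{t=1}^{5}(z_t−z̄)(z_{t+2}−z̄) = -192.1837
γ_2 = -192.1837 / 7 = -27.455

-27.455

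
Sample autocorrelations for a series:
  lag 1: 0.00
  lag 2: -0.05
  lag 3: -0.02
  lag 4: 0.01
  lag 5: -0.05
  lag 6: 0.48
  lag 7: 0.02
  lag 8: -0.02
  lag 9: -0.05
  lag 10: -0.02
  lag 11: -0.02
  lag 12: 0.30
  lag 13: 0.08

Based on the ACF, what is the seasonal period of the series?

The largest autocorrelation is r_6 = 0.48, with a weaker echo at lag 12 (0.30); the remaining lags stay at or below 0.08.
The dominant spike at lag 6 indicates a seasonal period of 6.

6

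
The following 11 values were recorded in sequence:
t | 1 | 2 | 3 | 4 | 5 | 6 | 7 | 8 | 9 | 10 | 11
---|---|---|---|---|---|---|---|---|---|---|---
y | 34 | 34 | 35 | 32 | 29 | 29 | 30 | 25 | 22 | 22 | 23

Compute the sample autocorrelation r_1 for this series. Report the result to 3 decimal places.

0.764

Mean ȳ = (34 + 34 + 35 + 32 + 29 + 29 + 30 + 25 + 22 + 22 + 23)/11 = 28.6364
Numerator Σ_{t=1}^{10}(y_t−ȳ)(y_{t+1}−ȳ) = 186.7769
Denominator Σ(y_t−ȳ)² = 244.5455
r_1 = 186.7769 / 244.5455 = 0.764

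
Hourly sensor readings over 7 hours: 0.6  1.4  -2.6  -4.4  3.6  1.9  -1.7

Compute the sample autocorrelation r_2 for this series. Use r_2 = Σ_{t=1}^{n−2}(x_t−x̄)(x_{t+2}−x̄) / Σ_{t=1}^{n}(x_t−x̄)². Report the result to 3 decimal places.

-0.675

Mean x̄ = (0.6 + 1.4 − 2.6 − 4.4 + 3.6 + 1.9 − 1.7)/7 = -0.1714
Deviations from mean: 0.7714, 1.5714, -2.4286, -4.2286, 3.7714, 2.0714, -1.5286
Numerator Σ_{t=1}^{5}(x_t−x̄)(x_{t+2}−x̄) = -32.2016
Denominator Σ(x_t−x̄)² = 47.6943
r_2 = -32.2016 / 47.6943 = -0.675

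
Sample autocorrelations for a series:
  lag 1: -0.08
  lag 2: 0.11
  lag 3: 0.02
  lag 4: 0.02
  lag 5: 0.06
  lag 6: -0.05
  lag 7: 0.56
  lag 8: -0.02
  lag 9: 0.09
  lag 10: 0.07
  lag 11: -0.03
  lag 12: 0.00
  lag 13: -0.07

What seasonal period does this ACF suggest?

7

The largest autocorrelation is r_7 = 0.56; the remaining lags stay at or below 0.11.
The dominant spike at lag 7 indicates a seasonal period of 7.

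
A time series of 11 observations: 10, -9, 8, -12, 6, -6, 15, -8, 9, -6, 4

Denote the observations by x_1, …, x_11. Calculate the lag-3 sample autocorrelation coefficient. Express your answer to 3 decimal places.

-0.716

Mean x̄ = (10 − 9 + 8 − 12 + 6 − 6 + 15 − 8 + 9 − 6 + 4)/11 = 1.0000
Numerator Σ_{t=1}^{8}(x_t−x̄)(x_{t+3}−x̄) = -624.0000
Denominator Σ(x_t−x̄)² = 872.0000
r_3 = -624.0000 / 872.0000 = -0.716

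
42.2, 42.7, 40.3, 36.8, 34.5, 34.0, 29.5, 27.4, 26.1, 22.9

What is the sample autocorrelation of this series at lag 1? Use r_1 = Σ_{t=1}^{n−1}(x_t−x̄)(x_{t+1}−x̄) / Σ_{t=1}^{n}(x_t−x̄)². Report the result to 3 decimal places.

Mean x̄ = (42.2 + 42.7 + 40.3 + 36.8 + 34.5 + 34.0 + 29.5 + 27.4 + 26.1 + 22.9)/10 = 33.6400
Numerator Σ_{t=1}^{9}(x_t−x̄)(x_{t+1}−x̄) = 314.3384
Denominator Σ(x_t−x̄)² = 438.8440
r_1 = 314.3384 / 438.8440 = 0.716

0.716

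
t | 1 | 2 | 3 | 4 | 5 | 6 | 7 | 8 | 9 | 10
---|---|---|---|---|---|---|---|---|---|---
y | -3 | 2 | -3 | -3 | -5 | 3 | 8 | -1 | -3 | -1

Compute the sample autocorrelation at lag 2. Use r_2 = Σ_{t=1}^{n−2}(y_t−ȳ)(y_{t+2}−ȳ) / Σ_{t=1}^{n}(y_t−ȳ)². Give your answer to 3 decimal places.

-0.428

Mean ȳ = (-3 + 2 − 3 − 3 − 5 + 3 + 8 − 1 − 3 − 1)/10 = -0.6000
Numerator Σ_{t=1}^{8}(y_t−ȳ)(y_{t+2}−ȳ) = -58.3200
Denominator Σ(y_t−ȳ)² = 136.4000
r_2 = -58.3200 / 136.4000 = -0.428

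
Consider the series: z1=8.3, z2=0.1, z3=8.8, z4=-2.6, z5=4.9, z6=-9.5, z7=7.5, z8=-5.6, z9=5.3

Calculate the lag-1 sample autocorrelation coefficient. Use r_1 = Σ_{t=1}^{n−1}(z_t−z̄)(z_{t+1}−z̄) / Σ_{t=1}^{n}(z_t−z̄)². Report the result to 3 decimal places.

Mean z̄ = (8.3 + 0.1 + 8.8 − 2.6 + 4.9 − 9.5 + 7.5 − 5.6 + 5.3)/9 = 1.9111
Numerator Σ_{t=1}^{8}(z_t−z̄)(z_{t+1}−z̄) = -233.9223
Denominator Σ(z_t−z̄)² = 350.1889
r_1 = -233.9223 / 350.1889 = -0.668

-0.668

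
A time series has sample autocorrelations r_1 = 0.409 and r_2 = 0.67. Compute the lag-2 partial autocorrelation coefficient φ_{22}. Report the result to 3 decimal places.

φ_{22} = (r_2 − r_1²) / (1 − r_1²)
r_1² = (0.409)² = 0.167281
Numerator = 0.67 − 0.1673 = 0.5027; denominator = 1 − 0.1673 = 0.8327
φ_{22} = 0.5027 / 0.8327 = 0.604

0.604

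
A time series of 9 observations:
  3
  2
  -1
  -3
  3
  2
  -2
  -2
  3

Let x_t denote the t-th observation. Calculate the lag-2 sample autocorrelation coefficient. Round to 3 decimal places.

Mean x̄ = (3 + 2 − 1 − 3 + 3 + 2 − 2 − 2 + 3)/9 = 0.5556
Numerator Σ_{t=1}^{7}(x_t−x̄)(x_{t+2}−x̄) = -34.0617
Denominator Σ(x_t−x̄)² = 50.2222
r_2 = -34.0617 / 50.2222 = -0.678

-0.678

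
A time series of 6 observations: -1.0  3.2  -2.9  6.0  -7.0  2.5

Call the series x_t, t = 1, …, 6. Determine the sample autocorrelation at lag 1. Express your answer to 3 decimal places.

Mean x̄ = (-1.0 + 3.2 − 2.9 + 6.0 − 7.0 + 2.5)/6 = 0.1333
Σ(x_t−x̄)(x_{t+1}−x̄) = (-3.4756) + (-9.3022) + (-17.7956) + (-41.8489) + (-16.8822) = -89.3044
Denominator Σ(x_t−x̄)² = 110.7933
r_1 = -89.3044 / 110.7933 = -0.806

-0.806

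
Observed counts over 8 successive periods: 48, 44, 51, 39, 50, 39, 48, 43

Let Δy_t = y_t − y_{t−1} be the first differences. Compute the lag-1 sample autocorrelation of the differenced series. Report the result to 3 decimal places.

First differences Δy: -4, 7, -12, 11, -11, 9, -5
Mean of differences = -0.7143
Numerator Σ(Δy_t−Δȳ)(Δy_{t+1}−Δȳ) = -506.6531
Denominator Σ(Δy_t−Δȳ)² = 553.4286
r_1(Δy) = -506.6531 / 553.4286 = -0.915

-0.915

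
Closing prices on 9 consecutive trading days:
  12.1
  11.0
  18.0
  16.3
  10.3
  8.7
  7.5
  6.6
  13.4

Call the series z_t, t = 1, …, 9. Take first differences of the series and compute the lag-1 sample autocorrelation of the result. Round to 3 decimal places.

First differences Δz: -1.1, 7.0, -1.7, -6.0, -1.6, -1.2, -0.9, 6.8
Mean of differences = 0.1625
Numerator Σ(Δz_t−Δz̄)(Δz_{t+1}−Δz̄) = -2.2314
Denominator Σ(Δz_t−Δz̄)² = 139.9388
r_1(Δz) = -2.2314 / 139.9388 = -0.016

-0.016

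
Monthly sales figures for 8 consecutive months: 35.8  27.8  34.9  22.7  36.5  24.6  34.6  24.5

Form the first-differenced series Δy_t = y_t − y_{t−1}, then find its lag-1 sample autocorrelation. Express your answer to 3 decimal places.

-0.883

First differences Δy: -8.0, 7.1, -12.2, 13.8, -11.9, 10.0, -10.1
Mean of differences = -1.6143
Numerator Σ(Δy_t−Δȳ)(Δy_{t+1}−Δȳ) = -687.6288
Denominator Σ(Δy_t−Δȳ)² = 779.0686
r_1(Δy) = -687.6288 / 779.0686 = -0.883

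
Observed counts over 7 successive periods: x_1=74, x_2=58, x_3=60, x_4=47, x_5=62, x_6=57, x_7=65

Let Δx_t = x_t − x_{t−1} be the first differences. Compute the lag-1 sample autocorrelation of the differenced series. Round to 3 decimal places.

-0.510

First differences Δx: -16, 2, -13, 15, -5, 8
Mean of differences = -1.5000
Numerator Σ(Δx_t−Δx̄)(Δx_{t+1}−Δx̄) = -371.7500
Denominator Σ(Δx_t−Δx̄)² = 729.5000
r_1(Δx) = -371.7500 / 729.5000 = -0.510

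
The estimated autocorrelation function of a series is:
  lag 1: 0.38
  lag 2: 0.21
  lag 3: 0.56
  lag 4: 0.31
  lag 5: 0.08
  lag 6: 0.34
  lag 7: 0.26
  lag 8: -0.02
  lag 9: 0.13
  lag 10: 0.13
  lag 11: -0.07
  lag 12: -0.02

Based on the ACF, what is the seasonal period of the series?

3

The largest autocorrelation is r_3 = 0.56; the remaining lags stay at or below 0.38. The elevated value at lag 1 (0.38), dropping to 0.21 at lag 2, reflects decaying short-term dependence rather than seasonality.
The dominant spike at lag 3 indicates a seasonal period of 3.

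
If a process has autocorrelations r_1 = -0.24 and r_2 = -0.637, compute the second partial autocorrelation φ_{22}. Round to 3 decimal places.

-0.737

φ_{22} = (r_2 − r_1²) / (1 − r_1²)
r_1² = (-0.24)² = 0.0576
Numerator = -0.637 − 0.0576 = -0.6946; denominator = 1 − 0.0576 = 0.9424
φ_{22} = -0.6946 / 0.9424 = -0.737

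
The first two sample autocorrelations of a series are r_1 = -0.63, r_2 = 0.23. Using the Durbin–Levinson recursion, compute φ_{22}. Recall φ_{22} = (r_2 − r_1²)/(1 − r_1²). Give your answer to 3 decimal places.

φ_{22} = (r_2 − r_1²) / (1 − r_1²)
r_1² = (-0.63)² = 0.3969
Numerator = 0.23 − 0.3969 = -0.1669; denominator = 1 − 0.3969 = 0.6031
φ_{22} = -0.1669 / 0.6031 = -0.277

-0.277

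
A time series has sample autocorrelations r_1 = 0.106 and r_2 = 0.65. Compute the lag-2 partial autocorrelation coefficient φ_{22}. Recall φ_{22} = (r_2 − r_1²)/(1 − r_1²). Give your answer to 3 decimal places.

φ_{22} = (r_2 − r_1²) / (1 − r_1²)
r_1² = (0.106)² = 0.011236
Numerator = 0.65 − 0.0112 = 0.6388; denominator = 1 − 0.0112 = 0.9888
φ_{22} = 0.6388 / 0.9888 = 0.646

0.646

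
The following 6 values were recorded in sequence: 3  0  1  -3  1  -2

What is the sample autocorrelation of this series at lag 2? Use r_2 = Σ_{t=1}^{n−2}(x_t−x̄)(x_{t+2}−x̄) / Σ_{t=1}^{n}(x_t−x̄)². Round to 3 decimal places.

0.417

Mean x̄ = (3 + 0 + 1 − 3 + 1 − 2)/6 = 0.0000
Deviations from mean: 3.0000, 0.0000, 1.0000, -3.0000, 1.0000, -2.0000
Numerator Σ_{t=1}^{4}(x_t−x̄)(x_{t+2}−x̄) = 10.0000
Denominator Σ(x_t−x̄)² = 24.0000
r_2 = 10.0000 / 24.0000 = 0.417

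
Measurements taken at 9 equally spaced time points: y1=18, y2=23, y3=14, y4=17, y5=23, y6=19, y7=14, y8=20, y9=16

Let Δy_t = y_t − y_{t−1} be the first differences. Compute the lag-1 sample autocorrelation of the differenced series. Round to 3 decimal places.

First differences Δy: 5, -9, 3, 6, -4, -5, 6, -4
Mean of differences = -0.2500
Numerator Σ(Δy_t−Δȳ)(Δy_{t+1}−Δȳ) = -112.8125
Denominator Σ(Δy_t−Δȳ)² = 243.5000
r_1(Δy) = -112.8125 / 243.5000 = -0.463

-0.463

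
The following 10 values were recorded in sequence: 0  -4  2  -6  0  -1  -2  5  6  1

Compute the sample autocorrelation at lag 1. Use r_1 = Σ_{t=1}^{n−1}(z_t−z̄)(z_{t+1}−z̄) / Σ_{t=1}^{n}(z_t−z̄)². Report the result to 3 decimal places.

0.065

Mean z̄ = (0 − 4 + 2 − 6 + 0 − 1 − 2 + 5 + 6 + 1)/10 = 0.1000
Numerator Σ_{t=1}^{9}(z_t−z̄)(z_{t+1}−z̄) = 7.9900
Denominator Σ(z_t−z̄)² = 122.9000
r_1 = 7.9900 / 122.9000 = 0.065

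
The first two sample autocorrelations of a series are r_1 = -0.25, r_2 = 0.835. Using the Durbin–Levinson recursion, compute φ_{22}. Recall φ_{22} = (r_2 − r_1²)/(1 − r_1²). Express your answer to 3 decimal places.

φ_{22} = (r_2 − r_1²) / (1 − r_1²)
r_1² = (-0.25)² = 0.0625
Numerator = 0.835 − 0.0625 = 0.7725; denominator = 1 − 0.0625 = 0.9375
φ_{22} = 0.7725 / 0.9375 = 0.824

0.824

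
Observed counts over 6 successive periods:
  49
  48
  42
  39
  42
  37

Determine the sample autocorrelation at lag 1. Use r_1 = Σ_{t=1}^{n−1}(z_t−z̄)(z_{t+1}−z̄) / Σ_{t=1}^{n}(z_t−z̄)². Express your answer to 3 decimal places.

Mean z̄ = (49 + 48 + 42 + 39 + 42 + 37)/6 = 42.8333
Deviations from mean: 6.1667, 5.1667, -0.8333, -3.8333, -0.8333, -5.8333
Numerator Σ_{t=1}^{5}(z_t−z̄)(z_{t+1}−z̄) = 38.8056
Denominator Σ(z_t−z̄)² = 114.8333
r_1 = 38.8056 / 114.8333 = 0.338

0.338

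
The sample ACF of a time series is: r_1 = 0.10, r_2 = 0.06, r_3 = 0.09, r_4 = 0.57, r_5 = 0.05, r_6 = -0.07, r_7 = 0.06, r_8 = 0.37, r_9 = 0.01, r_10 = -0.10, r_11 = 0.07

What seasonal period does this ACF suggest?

4

The largest autocorrelation is r_4 = 0.57, with a weaker echo at lag 8 (0.37); the remaining lags stay at or below 0.10.
The dominant spike at lag 4 indicates a seasonal period of 4.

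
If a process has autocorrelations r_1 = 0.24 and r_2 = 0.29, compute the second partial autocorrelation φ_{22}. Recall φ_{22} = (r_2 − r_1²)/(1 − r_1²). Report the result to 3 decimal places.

φ_{22} = (r_2 − r_1²) / (1 − r_1²)
r_1² = (0.24)² = 0.0576
Numerator = 0.29 − 0.0576 = 0.2324; denominator = 1 − 0.0576 = 0.9424
φ_{22} = 0.2324 / 0.9424 = 0.247

0.247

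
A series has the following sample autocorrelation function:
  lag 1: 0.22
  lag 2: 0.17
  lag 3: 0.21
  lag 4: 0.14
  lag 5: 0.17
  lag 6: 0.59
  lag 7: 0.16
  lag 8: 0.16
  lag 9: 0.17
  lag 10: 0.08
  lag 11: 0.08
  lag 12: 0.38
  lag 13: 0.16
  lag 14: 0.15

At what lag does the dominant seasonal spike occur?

The largest autocorrelation is r_6 = 0.59, with a weaker echo at lag 12 (0.38); the remaining lags stay at or below 0.22. The elevated value at lag 1 (0.22), dropping to 0.17 at lag 2, reflects decaying short-term dependence rather than seasonality.
The dominant spike at lag 6 indicates a seasonal period of 6.

6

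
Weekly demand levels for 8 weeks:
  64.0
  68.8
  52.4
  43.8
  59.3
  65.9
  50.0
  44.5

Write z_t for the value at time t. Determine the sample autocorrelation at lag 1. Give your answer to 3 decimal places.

Mean z̄ = (64.0 + 68.8 + 52.4 + 43.8 + 59.3 + 65.9 + 50.0 + 44.5)/8 = 56.0875
Deviations from mean: 7.9125, 12.7125, -3.6875, -12.2875, 3.2125, 9.8125, -6.0875, -11.5875
Numerator Σ_{t=1}^{7}(z_t−z̄)(z_{t+1}−z̄) = 101.8748
Denominator Σ(z_t−z̄)² = 666.7288
r_1 = 101.8748 / 666.7288 = 0.153

0.153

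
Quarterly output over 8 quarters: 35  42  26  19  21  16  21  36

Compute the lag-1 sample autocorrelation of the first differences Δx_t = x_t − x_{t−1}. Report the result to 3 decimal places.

First differences Δx: 7, -16, -7, 2, -5, 5, 15
Mean of differences = 0.1429
Numerator Σ(Δx_t−Δx̄)(Δx_{t+1}−Δx̄) = 28.9796
Denominator Σ(Δx_t−Δx̄)² = 632.8571
r_1(Δx) = 28.9796 / 632.8571 = 0.046

0.046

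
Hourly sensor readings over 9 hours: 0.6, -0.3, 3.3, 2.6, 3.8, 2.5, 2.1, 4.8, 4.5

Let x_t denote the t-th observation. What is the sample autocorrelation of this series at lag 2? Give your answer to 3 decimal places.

Mean x̄ = (0.6 − 0.3 + 3.3 + 2.6 + 3.8 + 2.5 + 2.1 + 4.8 + 4.5)/9 = 2.6556
Σ(x_t−x̄)(x_{t+2}−x̄) = (-1.3247) + (0.1642) + (0.7375) + (0.0086) + (-0.6358) + (-0.3336) + (-1.0247) = -2.4084
Denominator Σ(x_t−x̄)² = 23.0222
r_2 = -2.4084 / 23.0222 = -0.105

-0.105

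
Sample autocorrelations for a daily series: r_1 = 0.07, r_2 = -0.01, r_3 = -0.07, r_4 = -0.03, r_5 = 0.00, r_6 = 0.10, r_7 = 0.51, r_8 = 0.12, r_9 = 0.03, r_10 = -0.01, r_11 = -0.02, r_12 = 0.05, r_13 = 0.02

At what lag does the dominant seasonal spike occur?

The largest autocorrelation is r_7 = 0.51; the remaining lags stay at or below 0.12.
The dominant spike at lag 7 indicates a seasonal period of 7.

7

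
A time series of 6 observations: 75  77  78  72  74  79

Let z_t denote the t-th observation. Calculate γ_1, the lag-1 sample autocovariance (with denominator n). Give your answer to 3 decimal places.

-0.921

Mean z̄ = (75 + 77 + 78 + 72 + 74 + 79)/6 = 75.8333
Σ_{t=1}^{5}(z_t−z̄)(z_{t+1}−z̄) = -5.5278
γ_1 = -5.5278 / 6 = -0.921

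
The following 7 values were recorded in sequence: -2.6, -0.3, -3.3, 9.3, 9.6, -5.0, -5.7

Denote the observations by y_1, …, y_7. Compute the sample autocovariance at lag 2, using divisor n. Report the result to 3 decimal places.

-18.819

Mean ȳ = (-2.6 − 0.3 − 3.3 + 9.3 + 9.6 − 5.0 − 5.7)/7 = 0.2857
Σ_{t=1}^{5}(y_t−ȳ)(y_{t+2}−ȳ) = -131.7304
γ_2 = -131.7304 / 7 = -18.819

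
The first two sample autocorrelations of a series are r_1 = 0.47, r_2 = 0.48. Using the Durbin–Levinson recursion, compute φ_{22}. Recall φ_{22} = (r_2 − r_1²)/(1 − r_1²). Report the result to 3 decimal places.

0.333

φ_{22} = (r_2 − r_1²) / (1 − r_1²)
r_1² = (0.47)² = 0.2209
Numerator = 0.48 − 0.2209 = 0.2591; denominator = 1 − 0.2209 = 0.7791
φ_{22} = 0.2591 / 0.7791 = 0.333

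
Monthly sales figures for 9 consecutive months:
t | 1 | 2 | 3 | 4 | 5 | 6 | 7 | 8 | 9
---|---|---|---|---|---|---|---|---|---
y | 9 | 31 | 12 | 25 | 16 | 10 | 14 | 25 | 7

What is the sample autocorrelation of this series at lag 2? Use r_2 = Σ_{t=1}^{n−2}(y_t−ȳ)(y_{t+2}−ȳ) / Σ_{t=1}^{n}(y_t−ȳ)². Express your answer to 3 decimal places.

Mean ȳ = (9 + 31 + 12 + 25 + 16 + 10 + 14 + 25 + 7)/9 = 16.5556
Σ(y_t−ȳ)(y_{t+2}−ȳ) = (34.4198) + (121.9753) + (2.5309) + (-55.3580) + (1.4198) + (-55.3580) + (24.4198) = 74.0494
Denominator Σ(y_t−ȳ)² = 570.2222
r_2 = 74.0494 / 570.2222 = 0.130

0.130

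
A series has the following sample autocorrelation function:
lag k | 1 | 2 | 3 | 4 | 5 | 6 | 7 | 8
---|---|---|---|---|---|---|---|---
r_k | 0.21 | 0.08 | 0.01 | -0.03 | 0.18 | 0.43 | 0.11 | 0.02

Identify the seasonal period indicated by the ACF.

The largest autocorrelation is r_6 = 0.43; the remaining lags stay at or below 0.21. The elevated value at lag 1 (0.21), dropping to 0.08 at lag 2, reflects decaying short-term dependence rather than seasonality.
The dominant spike at lag 6 indicates a seasonal period of 6.

6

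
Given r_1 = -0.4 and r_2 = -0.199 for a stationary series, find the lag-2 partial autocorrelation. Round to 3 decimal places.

-0.427

φ_{22} = (r_2 − r_1²) / (1 − r_1²)
r_1² = (-0.4)² = 0.16
Numerator = -0.199 − 0.1600 = -0.3590; denominator = 1 − 0.1600 = 0.8400
φ_{22} = -0.3590 / 0.8400 = -0.427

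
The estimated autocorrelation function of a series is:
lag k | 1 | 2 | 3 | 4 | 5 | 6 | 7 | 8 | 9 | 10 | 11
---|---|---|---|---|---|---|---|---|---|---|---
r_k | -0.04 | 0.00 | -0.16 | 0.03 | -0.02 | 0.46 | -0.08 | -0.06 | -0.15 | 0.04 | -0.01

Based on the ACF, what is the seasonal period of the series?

6

The largest autocorrelation is r_6 = 0.46; the remaining lags stay at or below 0.04.
The dominant spike at lag 6 indicates a seasonal period of 6.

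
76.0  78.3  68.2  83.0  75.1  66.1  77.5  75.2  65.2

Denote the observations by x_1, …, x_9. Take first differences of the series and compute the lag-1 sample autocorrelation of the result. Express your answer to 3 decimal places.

-0.478

First differences Δx: 2.3, -10.1, 14.8, -7.9, -9.0, 11.4, -2.3, -10.0
Mean of differences = -1.3500
Numerator Σ(Δx_t−Δx̄)(Δx_{t+1}−Δx̄) = -330.3575
Denominator Σ(Δx_t−Δx̄)² = 690.4200
r_1(Δx) = -330.3575 / 690.4200 = -0.478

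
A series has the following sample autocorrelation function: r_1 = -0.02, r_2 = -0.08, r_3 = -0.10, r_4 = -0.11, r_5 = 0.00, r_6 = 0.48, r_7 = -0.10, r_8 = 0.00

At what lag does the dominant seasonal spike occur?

6

The largest autocorrelation is r_6 = 0.48; the remaining lags stay at or below 0.00.
The dominant spike at lag 6 indicates a seasonal period of 6.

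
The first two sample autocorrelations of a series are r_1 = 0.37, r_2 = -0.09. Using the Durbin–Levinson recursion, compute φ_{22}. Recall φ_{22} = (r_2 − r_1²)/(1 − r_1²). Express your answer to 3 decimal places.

-0.263

φ_{22} = (r_2 − r_1²) / (1 − r_1²)
r_1² = (0.37)² = 0.1369
Numerator = -0.09 − 0.1369 = -0.2269; denominator = 1 − 0.1369 = 0.8631
φ_{22} = -0.2269 / 0.8631 = -0.263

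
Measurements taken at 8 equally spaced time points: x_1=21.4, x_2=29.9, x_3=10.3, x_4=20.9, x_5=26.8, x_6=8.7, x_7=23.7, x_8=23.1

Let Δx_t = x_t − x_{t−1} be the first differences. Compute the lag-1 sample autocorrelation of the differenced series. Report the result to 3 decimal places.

First differences Δx: 8.5, -19.6, 10.6, 5.9, -18.1, 15.0, -0.6
Mean of differences = 0.2429
Numerator Σ(Δx_t−Δx̄)(Δx_{t+1}−Δx̄) = -697.6633
Denominator Σ(Δx_t−Δx̄)² = 1156.1371
r_1(Δx) = -697.6633 / 1156.1371 = -0.603

-0.603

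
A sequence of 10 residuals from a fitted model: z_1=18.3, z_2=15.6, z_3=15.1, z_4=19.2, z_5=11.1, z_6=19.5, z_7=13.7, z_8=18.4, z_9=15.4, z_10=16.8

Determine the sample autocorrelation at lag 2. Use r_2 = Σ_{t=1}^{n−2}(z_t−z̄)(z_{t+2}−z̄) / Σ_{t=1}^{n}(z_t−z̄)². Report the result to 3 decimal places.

0.544

Mean z̄ = (18.3 + 15.6 + 15.1 + 19.2 + 11.1 + 19.5 + 13.7 + 18.4 + 15.4 + 16.8)/10 = 16.3100
Numerator Σ_{t=1}^{8}(z_t−z̄)(z_{t+2}−z̄) = 34.7278
Denominator Σ(z_t−z̄)² = 63.8490
r_2 = 34.7278 / 63.8490 = 0.544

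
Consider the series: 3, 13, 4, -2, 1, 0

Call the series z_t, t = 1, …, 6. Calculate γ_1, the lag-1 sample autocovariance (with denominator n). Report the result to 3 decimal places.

Mean z̄ = (3 + 13 + 4 − 2 + 1 + 0)/6 = 3.1667
Σ_{t=1}^{5}(z_t−z̄)(z_{t+1}−z̄) = 20.3056
γ_1 = 20.3056 / 6 = 3.384

3.384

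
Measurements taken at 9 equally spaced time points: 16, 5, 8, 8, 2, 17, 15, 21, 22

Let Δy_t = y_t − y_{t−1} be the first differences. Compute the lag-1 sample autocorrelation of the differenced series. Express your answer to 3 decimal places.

-0.401

First differences Δy: -11, 3, 0, -6, 15, -2, 6, 1
Mean of differences = 0.7500
Numerator Σ(Δy_t−Δȳ)(Δy_{t+1}−Δȳ) = -171.5625
Denominator Σ(Δy_t−Δȳ)² = 427.5000
r_1(Δy) = -171.5625 / 427.5000 = -0.401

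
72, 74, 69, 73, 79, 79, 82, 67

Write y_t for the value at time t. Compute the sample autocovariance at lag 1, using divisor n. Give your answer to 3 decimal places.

Mean ȳ = (72 + 74 + 69 + 73 + 79 + 79 + 82 + 67)/8 = 74.3750
Σ_{t=1}^{7}(y_t−ȳ)(y_{t+1}−ȳ) = 4.3594
γ_1 = 4.3594 / 8 = 0.545

0.545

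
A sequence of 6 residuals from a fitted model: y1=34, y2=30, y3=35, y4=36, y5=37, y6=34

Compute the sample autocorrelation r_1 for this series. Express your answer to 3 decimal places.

Mean ȳ = (34 + 30 + 35 + 36 + 37 + 34)/6 = 34.3333
Numerator Σ_{t=1}^{5}(y_t−ȳ)(y_{t+1}−ȳ) = 3.2222
Denominator Σ(y_t−ȳ)² = 29.3333
r_1 = 3.2222 / 29.3333 = 0.110

0.110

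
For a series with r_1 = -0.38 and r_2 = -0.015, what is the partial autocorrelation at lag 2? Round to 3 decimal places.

φ_{22} = (r_2 − r_1²) / (1 − r_1²)
r_1² = (-0.38)² = 0.1444
Numerator = -0.015 − 0.1444 = -0.1594; denominator = 1 − 0.1444 = 0.8556
φ_{22} = -0.1594 / 0.8556 = -0.186

-0.186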